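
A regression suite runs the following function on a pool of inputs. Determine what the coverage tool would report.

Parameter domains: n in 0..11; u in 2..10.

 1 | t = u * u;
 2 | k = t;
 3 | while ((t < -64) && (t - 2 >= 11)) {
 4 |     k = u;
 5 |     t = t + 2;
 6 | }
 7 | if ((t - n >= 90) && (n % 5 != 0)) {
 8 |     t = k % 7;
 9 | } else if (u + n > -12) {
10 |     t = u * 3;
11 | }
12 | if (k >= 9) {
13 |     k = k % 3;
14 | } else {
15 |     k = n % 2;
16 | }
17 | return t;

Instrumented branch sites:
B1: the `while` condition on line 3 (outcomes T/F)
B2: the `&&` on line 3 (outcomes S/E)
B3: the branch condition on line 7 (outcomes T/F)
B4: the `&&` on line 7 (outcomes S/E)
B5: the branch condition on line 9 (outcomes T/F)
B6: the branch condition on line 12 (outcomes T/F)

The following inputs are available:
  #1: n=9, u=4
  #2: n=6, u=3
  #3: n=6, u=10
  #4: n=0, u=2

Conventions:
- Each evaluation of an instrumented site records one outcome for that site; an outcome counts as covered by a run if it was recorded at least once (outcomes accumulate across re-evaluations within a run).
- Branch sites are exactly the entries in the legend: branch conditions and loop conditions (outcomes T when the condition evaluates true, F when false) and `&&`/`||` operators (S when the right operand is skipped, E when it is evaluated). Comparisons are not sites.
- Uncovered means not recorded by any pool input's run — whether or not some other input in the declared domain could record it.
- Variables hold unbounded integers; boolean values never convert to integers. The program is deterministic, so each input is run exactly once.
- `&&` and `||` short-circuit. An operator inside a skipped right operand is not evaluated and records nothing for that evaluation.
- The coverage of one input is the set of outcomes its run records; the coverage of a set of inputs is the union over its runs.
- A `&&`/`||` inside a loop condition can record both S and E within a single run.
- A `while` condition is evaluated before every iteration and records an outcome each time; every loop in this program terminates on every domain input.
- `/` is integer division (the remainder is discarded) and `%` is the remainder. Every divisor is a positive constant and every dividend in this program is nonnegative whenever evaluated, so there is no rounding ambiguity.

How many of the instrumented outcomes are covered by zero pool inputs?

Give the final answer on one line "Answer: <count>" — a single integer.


run #1 (n=9, u=4) runs B2->S, B1->F, B4->S, B3->F, B5->T, B6->T; records B1=F, B2=S, B3=F, B4=S, B5=T, B6=T
run #2 (n=6, u=3) runs B2->S, B1->F, B4->S, B3->F, B5->T, B6->T; records B1=F, B2=S, B3=F, B4=S, B5=T, B6=T
run #3 (n=6, u=10) runs B2->S, B1->F, B4->E, B3->T, B6->T; records B1=F, B2=S, B3=T, B4=E, B6=T
run #4 (n=0, u=2) runs B2->S, B1->F, B4->S, B3->F, B5->T, B6->F; records B1=F, B2=S, B3=F, B4=S, B5=T, B6=F
union over the pool: B1=F, B2=S, B3=T, B3=F, B4=S, B4=E, B5=T, B6=T, B6=F
uncovered (3 of 12): B1=T, B2=E, B5=F
Answer: 3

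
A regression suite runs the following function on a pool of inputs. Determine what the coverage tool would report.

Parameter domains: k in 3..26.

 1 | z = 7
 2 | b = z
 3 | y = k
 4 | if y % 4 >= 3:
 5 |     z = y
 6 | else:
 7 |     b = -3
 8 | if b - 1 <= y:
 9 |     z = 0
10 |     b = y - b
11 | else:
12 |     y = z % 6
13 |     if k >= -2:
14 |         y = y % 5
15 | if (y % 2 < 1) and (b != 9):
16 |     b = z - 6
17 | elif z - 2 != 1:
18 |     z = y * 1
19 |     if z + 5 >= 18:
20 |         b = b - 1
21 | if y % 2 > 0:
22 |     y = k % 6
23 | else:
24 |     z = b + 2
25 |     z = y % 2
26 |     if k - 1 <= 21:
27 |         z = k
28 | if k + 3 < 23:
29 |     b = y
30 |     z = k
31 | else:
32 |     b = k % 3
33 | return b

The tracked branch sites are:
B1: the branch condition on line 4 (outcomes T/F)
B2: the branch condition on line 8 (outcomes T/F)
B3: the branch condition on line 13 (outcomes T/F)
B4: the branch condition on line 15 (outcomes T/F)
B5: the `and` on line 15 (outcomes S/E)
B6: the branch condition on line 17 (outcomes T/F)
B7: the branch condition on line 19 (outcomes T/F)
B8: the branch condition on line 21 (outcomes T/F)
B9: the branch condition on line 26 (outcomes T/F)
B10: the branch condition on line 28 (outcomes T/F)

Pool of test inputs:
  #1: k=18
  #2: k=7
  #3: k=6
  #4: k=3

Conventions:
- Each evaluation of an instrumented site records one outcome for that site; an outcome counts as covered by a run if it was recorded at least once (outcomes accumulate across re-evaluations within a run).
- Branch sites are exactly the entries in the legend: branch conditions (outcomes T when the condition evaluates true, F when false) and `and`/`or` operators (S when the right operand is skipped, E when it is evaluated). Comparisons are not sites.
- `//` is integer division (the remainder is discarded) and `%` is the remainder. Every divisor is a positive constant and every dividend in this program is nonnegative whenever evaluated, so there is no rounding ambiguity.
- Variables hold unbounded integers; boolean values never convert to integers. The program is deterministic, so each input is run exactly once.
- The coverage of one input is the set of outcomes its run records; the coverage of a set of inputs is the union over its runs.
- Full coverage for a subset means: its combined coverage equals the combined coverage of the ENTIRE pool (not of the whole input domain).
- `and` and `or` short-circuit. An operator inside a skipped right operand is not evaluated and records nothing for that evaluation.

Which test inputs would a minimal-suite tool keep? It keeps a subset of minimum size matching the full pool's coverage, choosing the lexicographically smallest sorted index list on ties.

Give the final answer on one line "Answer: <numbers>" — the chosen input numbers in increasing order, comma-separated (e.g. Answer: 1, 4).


#1 (k=18) -> B1->F, B2->T, B5->E, B4->T, B8->F, B9->T, B10->T; covered: B1=F, B2=T, B4=T, B5=E, B8=F, B9=T, B10=T
#2 (k=7) -> B1->T, B2->T, B5->S, B4->F, B6->T, B7->F, B8->T, B10->T; covered: B1=T, B2=T, B4=F, B5=S, B6=T, B7=F, B8=T, B10=T
#3 (k=6) -> B1->F, B2->T, B5->E, B4->F, B6->T, B7->F, B8->F, B9->T, B10->T; covered: B1=F, B2=T, B4=F, B5=E, B6=T, B7=F, B8=F, B9=T, B10=T
#4 (k=3) -> B1->T, B2->F, B3->T, B5->S, B4->F, B6->F, B8->T, B10->T; covered: B1=T, B2=F, B3=T, B4=F, B5=S, B6=F, B8=T, B10=T
union over all inputs: B1=T, B1=F, B2=T, B2=F, B3=T, B4=T, B4=F, B5=S, B5=E, B6=T, B6=F, B7=F, B8=T, B8=F, B9=T, B10=T (16 outcomes)
checked all size-1 subsets: none covers 16 outcomes (max 9/16)
checked all size-2 subsets: none covers 16 outcomes (max 15/16)
size 3: inputs {1, 2, 4} cover all 16 outcomes, and no lexicographically smaller subset of this size does
Answer: 1, 2, 4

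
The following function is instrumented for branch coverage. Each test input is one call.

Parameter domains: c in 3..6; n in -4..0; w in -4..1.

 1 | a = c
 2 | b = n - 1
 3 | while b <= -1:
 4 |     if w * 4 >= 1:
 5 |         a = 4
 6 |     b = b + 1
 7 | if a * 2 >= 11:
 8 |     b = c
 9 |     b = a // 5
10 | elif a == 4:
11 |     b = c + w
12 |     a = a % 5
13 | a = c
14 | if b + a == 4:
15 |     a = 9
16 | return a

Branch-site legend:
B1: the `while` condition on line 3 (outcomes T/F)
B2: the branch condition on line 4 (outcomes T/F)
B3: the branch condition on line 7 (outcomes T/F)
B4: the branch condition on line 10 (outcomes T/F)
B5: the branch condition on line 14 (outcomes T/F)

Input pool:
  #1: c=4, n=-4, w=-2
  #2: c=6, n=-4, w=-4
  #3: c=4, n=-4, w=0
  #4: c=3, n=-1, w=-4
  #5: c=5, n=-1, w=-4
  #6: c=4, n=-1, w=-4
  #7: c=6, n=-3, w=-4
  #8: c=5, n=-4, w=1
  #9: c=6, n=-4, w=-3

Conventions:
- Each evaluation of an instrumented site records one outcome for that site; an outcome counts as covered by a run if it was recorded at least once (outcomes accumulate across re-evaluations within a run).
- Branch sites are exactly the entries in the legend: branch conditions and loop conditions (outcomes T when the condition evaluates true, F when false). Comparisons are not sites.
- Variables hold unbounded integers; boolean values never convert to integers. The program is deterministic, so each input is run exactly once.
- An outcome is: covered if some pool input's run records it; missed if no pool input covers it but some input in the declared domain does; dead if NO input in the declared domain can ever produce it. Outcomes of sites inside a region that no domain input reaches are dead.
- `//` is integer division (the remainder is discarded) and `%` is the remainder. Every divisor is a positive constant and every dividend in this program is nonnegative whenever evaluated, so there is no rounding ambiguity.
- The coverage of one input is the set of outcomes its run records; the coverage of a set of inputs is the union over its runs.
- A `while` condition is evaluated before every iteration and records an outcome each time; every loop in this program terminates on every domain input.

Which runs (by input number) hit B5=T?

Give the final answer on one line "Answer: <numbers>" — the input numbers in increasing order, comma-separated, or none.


input #1 (c=4, n=-4, w=-2): does not produce B5=T
input #2 (c=6, n=-4, w=-4): does not produce B5=T
input #3 (c=4, n=-4, w=0): does not produce B5=T
input #4 (c=3, n=-1, w=-4): does not produce B5=T
input #5 (c=5, n=-1, w=-4): does not produce B5=T
input #6 (c=4, n=-1, w=-4): produces B5=T
input #7 (c=6, n=-3, w=-4): does not produce B5=T
input #8 (c=5, n=-4, w=1): does not produce B5=T
input #9 (c=6, n=-4, w=-3): does not produce B5=T
Answer: 6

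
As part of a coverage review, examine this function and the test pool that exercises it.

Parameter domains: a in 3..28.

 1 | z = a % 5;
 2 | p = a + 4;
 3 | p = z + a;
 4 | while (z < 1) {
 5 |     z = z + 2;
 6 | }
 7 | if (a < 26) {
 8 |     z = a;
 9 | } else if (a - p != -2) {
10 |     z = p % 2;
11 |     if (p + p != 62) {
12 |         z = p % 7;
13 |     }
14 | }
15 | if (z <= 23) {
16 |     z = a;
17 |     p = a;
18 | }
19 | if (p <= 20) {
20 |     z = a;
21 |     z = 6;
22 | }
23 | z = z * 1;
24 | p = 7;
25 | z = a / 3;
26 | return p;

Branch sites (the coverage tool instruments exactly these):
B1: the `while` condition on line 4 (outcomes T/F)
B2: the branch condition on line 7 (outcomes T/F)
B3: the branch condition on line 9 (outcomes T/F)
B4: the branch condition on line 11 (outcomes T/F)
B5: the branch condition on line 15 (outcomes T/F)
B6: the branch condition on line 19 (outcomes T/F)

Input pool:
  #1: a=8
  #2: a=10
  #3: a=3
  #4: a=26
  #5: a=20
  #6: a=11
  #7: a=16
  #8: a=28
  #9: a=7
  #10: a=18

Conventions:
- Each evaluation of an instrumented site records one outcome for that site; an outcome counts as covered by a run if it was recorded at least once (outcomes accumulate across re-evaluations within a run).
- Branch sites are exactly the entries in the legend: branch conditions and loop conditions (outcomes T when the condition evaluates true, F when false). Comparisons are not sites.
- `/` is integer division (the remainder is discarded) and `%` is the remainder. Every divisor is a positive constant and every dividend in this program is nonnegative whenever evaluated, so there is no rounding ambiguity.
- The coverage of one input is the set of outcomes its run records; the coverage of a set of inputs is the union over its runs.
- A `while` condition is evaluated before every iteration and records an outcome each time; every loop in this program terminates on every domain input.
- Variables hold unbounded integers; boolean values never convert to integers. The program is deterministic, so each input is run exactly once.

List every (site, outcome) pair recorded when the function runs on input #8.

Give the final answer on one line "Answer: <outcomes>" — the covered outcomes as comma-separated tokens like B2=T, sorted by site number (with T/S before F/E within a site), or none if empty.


Event log for input #8 (a=28):
  B1->F, B2->F, B3->T, B4->F, B5->T, B6->F
collecting distinct outcomes: B1=F, B2=F, B3=T, B4=F, B5=T, B6=F
Answer: B1=F, B2=F, B3=T, B4=F, B5=T, B6=F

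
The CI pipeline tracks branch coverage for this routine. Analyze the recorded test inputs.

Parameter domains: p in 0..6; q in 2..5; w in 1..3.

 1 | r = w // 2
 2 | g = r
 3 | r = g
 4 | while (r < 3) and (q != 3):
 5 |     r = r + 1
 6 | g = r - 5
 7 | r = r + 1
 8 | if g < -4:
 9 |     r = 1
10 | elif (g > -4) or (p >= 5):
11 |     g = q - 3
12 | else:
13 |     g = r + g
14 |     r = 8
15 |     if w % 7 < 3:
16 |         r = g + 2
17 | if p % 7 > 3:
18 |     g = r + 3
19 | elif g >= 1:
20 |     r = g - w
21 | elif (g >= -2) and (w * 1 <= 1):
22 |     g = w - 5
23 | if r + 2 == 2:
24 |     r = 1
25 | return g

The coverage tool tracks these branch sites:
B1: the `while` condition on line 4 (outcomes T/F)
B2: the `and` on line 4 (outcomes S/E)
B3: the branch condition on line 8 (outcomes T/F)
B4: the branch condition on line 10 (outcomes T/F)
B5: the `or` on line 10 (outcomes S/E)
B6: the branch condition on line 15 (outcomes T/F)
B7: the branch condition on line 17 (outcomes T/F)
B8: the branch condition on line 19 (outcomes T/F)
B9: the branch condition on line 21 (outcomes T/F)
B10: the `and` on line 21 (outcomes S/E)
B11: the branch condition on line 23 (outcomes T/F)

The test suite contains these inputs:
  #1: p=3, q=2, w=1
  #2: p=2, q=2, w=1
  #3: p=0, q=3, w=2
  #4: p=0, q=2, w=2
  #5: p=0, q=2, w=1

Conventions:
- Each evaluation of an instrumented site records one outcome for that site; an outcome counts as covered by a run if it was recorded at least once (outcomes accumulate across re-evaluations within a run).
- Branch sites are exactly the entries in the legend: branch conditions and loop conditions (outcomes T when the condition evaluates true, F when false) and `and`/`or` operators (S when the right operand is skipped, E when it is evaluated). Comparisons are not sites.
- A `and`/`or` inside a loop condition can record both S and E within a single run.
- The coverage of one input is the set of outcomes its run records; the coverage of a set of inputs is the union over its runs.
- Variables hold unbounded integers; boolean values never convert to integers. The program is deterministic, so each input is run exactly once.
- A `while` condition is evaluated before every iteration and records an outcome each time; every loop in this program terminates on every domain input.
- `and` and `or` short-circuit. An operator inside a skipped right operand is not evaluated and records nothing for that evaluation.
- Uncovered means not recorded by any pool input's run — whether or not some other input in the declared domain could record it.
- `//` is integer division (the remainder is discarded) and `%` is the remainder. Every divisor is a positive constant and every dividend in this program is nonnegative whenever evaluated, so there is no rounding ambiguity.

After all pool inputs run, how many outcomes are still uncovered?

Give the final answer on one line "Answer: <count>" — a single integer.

test 1 (p=3, q=2, w=1) hits B1=T, B1=F, B2=S, B2=E, B3=F, B4=T, B5=S, B7=F, B8=F, B9=T, B10=E, B11=F
test 2 (p=2, q=2, w=1) hits B1=T, B1=F, B2=S, B2=E, B3=F, B4=T, B5=S, B7=F, B8=F, B9=T, B10=E, B11=F
test 3 (p=0, q=3, w=2) hits B1=F, B2=E, B3=F, B4=F, B5=E, B6=T, B7=F, B8=F, B9=F, B10=E, B11=T
test 4 (p=0, q=2, w=2) hits B1=T, B1=F, B2=S, B2=E, B3=F, B4=T, B5=S, B7=F, B8=F, B9=F, B10=E, B11=F
test 5 (p=0, q=2, w=1) hits B1=T, B1=F, B2=S, B2=E, B3=F, B4=T, B5=S, B7=F, B8=F, B9=T, B10=E, B11=F
union over the pool: B1=T, B1=F, B2=S, B2=E, B3=F, B4=T, B4=F, B5=S, B5=E, B6=T, B7=F, B8=F, B9=T, B9=F, B10=E, B11=T, B11=F
uncovered (5 of 22): B3=T, B6=F, B7=T, B8=T, B10=S

Answer: 5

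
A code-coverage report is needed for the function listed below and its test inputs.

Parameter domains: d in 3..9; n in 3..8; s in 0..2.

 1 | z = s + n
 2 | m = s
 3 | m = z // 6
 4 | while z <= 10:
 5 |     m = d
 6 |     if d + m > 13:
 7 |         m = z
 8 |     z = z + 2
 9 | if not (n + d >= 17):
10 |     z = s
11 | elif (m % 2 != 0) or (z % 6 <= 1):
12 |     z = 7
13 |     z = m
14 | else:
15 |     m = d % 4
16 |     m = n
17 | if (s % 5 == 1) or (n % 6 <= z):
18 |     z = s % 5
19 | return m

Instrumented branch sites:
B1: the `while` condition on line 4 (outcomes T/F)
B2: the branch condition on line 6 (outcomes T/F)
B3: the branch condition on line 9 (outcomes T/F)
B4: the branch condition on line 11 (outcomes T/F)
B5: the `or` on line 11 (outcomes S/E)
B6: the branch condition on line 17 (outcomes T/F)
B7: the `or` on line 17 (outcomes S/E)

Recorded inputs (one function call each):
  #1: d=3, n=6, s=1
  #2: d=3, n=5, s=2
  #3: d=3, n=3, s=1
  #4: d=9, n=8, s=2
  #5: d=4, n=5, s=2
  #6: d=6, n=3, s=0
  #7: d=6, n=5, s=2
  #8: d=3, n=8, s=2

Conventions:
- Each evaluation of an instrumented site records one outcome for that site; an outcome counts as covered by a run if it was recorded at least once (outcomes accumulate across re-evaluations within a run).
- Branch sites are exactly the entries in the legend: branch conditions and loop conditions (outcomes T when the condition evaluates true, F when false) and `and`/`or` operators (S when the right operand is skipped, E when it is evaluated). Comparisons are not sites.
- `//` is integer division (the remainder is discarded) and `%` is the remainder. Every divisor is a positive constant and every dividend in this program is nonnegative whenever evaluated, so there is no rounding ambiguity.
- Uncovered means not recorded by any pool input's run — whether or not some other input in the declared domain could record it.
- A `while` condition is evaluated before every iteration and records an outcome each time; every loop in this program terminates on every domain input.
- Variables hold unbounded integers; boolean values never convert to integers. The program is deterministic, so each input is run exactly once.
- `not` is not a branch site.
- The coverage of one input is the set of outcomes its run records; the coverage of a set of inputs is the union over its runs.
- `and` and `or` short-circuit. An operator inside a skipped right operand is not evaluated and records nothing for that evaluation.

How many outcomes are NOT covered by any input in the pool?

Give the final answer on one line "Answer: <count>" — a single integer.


input #1, d=3, n=6, s=1: events B1->T, B2->F, B1->T, B2->F, B1->F, B3->T, B7->S, B6->T; outcomes B1=T, B1=F, B2=F, B3=T, B6=T, B7=S
input #2, d=3, n=5, s=2: events B1->T, B2->F, B1->T, B2->F, B1->F, B3->T, B7->E, B6->F; outcomes B1=T, B1=F, B2=F, B3=T, B6=F, B7=E
input #3, d=3, n=3, s=1: events B1->T, B2->F, B1->T, B2->F, B1->T, B2->F, B1->T, B2->F, B1->F, B3->T, B7->S, B6->T; outcomes B1=T, B1=F, B2=F, B3=T, B6=T, B7=S
input #4, d=9, n=8, s=2: events B1->T, B2->T, B1->F, B3->F, B5->E, B4->T, B7->E, B6->T; outcomes B1=T, B1=F, B2=T, B3=F, B4=T, B5=E, B6=T, B7=E
input #5, d=4, n=5, s=2: events B1->T, B2->F, B1->T, B2->F, B1->F, B3->T, B7->E, B6->F; outcomes B1=T, B1=F, B2=F, B3=T, B6=F, B7=E
input #6, d=6, n=3, s=0: events B1->T, B2->F, B1->T, B2->F, B1->T, B2->F, B1->T, B2->F, B1->F, B3->T, B7->E, B6->F; outcomes B1=T, B1=F, B2=F, B3=T, B6=F, B7=E
input #7, d=6, n=5, s=2: events B1->T, B2->F, B1->T, B2->F, B1->F, B3->T, B7->E, B6->F; outcomes B1=T, B1=F, B2=F, B3=T, B6=F, B7=E
input #8, d=3, n=8, s=2: events B1->T, B2->F, B1->F, B3->T, B7->E, B6->T; outcomes B1=T, B1=F, B2=F, B3=T, B6=T, B7=E
union over the pool: B1=T, B1=F, B2=T, B2=F, B3=T, B3=F, B4=T, B5=E, B6=T, B6=F, B7=S, B7=E
uncovered (2 of 14): B4=F, B5=S
Answer: 2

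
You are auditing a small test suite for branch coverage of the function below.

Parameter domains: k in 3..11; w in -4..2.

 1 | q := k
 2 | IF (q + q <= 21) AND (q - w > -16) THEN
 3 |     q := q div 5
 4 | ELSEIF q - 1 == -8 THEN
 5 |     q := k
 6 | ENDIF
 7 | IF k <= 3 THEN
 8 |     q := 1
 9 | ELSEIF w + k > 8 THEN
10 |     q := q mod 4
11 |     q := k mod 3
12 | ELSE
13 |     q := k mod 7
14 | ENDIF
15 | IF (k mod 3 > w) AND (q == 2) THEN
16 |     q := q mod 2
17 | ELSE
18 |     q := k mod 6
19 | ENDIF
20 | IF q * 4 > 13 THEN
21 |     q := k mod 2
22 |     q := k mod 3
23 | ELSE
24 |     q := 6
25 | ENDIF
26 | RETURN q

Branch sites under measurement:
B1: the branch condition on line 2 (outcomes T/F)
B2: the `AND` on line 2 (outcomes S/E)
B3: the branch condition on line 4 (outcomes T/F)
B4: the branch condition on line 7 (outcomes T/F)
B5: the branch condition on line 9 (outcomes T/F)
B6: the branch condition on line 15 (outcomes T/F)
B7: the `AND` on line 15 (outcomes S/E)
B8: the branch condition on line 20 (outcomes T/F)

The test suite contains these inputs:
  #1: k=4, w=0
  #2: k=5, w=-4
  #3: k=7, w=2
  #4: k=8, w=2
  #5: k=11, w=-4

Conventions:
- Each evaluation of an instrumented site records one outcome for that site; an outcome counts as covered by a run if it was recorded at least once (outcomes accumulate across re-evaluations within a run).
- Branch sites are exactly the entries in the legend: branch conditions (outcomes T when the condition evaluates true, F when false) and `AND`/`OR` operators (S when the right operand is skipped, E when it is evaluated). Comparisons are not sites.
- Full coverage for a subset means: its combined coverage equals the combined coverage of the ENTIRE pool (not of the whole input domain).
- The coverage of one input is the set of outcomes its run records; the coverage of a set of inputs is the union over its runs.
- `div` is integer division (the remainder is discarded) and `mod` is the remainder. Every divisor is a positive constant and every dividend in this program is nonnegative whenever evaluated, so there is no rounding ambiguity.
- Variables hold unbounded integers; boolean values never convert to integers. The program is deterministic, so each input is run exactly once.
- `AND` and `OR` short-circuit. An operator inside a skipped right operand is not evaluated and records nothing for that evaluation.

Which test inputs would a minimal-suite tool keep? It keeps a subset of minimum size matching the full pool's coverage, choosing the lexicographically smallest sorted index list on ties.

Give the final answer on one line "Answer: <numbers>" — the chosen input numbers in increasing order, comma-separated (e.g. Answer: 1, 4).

#1 (k=4, w=0) -> B2->E, B1->T, B4->F, B5->F, B7->E, B6->F, B8->T; covered: B1=T, B2=E, B4=F, B5=F, B6=F, B7=E, B8=T
#2 (k=5, w=-4) -> B2->E, B1->T, B4->F, B5->F, B7->E, B6->F, B8->T; covered: B1=T, B2=E, B4=F, B5=F, B6=F, B7=E, B8=T
#3 (k=7, w=2) -> B2->E, B1->T, B4->F, B5->T, B7->S, B6->F, B8->F; covered: B1=T, B2=E, B4=F, B5=T, B6=F, B7=S, B8=F
#4 (k=8, w=2) -> B2->E, B1->T, B4->F, B5->T, B7->S, B6->F, B8->F; covered: B1=T, B2=E, B4=F, B5=T, B6=F, B7=S, B8=F
#5 (k=11, w=-4) -> B2->S, B1->F, B3->F, B4->F, B5->F, B7->E, B6->F, B8->T; covered: B1=F, B2=S, B3=F, B4=F, B5=F, B6=F, B7=E, B8=T
together the pool reaches 13 outcomes: B1=T, B1=F, B2=S, B2=E, B3=F, B4=F, B5=T, B5=F, B6=F, B7=S, B7=E, B8=T, B8=F
size 1 is not enough: best union over all size-1 subsets is 8/13
the canonical winner is {3, 5}: size 2, full 13-outcome coverage, earliest index list among size-2 covers

Answer: 3, 5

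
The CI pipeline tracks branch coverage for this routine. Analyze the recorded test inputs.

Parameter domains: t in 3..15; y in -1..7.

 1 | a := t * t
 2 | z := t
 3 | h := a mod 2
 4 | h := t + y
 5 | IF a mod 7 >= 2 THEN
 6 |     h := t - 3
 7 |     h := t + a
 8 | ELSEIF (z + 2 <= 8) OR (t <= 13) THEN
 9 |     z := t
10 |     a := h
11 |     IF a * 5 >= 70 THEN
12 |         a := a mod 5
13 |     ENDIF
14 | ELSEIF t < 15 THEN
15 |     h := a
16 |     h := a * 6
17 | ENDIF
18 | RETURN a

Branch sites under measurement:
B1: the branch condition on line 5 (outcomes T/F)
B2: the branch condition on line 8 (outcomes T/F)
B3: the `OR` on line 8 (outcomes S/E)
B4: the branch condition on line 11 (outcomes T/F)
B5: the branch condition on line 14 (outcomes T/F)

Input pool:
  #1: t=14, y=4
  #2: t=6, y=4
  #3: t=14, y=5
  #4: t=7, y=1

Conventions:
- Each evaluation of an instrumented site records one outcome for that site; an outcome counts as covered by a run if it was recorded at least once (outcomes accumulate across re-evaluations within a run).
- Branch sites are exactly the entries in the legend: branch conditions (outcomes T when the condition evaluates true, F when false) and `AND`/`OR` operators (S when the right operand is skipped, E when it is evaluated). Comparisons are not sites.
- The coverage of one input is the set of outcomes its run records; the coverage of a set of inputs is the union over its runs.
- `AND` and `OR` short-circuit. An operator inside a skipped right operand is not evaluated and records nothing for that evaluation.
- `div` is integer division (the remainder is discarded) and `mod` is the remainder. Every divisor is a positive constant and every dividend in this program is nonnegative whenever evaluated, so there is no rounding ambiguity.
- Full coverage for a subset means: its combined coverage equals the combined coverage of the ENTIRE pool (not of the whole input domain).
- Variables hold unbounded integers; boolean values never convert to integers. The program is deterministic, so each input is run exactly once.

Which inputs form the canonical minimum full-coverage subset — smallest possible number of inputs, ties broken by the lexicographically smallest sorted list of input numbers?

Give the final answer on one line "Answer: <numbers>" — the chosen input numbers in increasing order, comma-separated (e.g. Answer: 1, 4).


run #1 (t=14, y=4) records B1=F, B2=F, B3=E, B5=T
run #2 (t=6, y=4) records B1=F, B2=T, B3=S, B4=F
run #3 (t=14, y=5) records B1=F, B2=F, B3=E, B5=T
run #4 (t=7, y=1) records B1=F, B2=T, B3=E, B4=F
pool-wide coverage (7 outcomes): B1=F, B2=T, B2=F, B3=S, B3=E, B4=F, B5=T
every size-1 subset falls short of the 7 outcomes (best: 4/7)
inputs {1, 2} (size 2) cover everything; no size-2 subset with a lexicographically smaller index list covers all 7
Answer: 1, 2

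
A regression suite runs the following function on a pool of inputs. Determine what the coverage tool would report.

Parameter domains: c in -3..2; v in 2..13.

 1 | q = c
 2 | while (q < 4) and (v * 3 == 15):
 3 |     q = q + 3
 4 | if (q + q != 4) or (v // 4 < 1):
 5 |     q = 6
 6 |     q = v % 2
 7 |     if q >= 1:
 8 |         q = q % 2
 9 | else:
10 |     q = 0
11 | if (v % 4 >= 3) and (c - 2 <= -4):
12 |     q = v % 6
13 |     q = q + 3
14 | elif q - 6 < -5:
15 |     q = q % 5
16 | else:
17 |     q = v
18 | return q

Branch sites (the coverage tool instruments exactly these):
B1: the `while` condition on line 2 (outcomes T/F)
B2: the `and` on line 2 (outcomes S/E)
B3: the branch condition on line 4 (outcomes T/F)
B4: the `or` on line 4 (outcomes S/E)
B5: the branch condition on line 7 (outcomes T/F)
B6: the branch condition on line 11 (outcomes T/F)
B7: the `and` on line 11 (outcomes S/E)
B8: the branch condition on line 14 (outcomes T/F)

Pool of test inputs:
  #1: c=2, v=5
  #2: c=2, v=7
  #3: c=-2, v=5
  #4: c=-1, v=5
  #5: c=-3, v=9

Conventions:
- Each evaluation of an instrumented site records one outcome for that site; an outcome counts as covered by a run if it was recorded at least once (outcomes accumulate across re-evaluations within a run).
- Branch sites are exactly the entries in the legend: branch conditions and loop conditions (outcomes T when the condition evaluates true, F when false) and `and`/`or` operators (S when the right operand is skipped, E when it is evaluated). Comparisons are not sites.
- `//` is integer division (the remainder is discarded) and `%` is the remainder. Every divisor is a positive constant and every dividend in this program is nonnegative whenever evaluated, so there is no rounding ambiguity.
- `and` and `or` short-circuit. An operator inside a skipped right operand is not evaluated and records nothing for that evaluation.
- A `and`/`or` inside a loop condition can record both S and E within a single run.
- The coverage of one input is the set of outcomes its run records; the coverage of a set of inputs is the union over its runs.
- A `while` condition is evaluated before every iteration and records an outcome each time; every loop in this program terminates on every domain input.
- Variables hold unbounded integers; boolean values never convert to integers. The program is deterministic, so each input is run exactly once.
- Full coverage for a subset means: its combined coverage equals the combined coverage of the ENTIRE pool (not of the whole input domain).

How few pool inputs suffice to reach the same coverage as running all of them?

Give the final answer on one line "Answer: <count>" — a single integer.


input #1 (c=2, v=5): events B2->E, B1->T, B2->S, B1->F, B4->S, B3->T, B5->T, B7->S, B6->F, B8->F; covers B1=T, B1=F, B2=S, B2=E, B3=T, B4=S, B5=T, B6=F, B7=S, B8=F
input #2 (c=2, v=7): events B2->E, B1->F, B4->E, B3->F, B7->E, B6->F, B8->T; covers B1=F, B2=E, B3=F, B4=E, B6=F, B7=E, B8=T
input #3 (c=-2, v=5): events B2->E, B1->T, B2->E, B1->T, B2->S, B1->F, B4->S, B3->T, B5->T, B7->S, B6->F, B8->F; covers B1=T, B1=F, B2=S, B2=E, B3=T, B4=S, B5=T, B6=F, B7=S, B8=F
input #4 (c=-1, v=5): events B2->E, B1->T, B2->E, B1->T, B2->S, B1->F, B4->S, B3->T, B5->T, B7->S, B6->F, B8->F; covers B1=T, B1=F, B2=S, B2=E, B3=T, B4=S, B5=T, B6=F, B7=S, B8=F
input #5 (c=-3, v=9): events B2->E, B1->F, B4->S, B3->T, B5->T, B7->S, B6->F, B8->F; covers B1=F, B2=E, B3=T, B4=S, B5=T, B6=F, B7=S, B8=F
the full pool covers 14 outcomes: B1=T, B1=F, B2=S, B2=E, B3=T, B3=F, B4=S, B4=E, B5=T, B6=F, B7=S, B7=E, B8=T, B8=F
checked all size-1 subsets: none covers 14 outcomes (max 10/14)
size 2: inputs {1, 2} cover all 14 outcomes, and no lexicographically smaller subset of this size does
Answer: 2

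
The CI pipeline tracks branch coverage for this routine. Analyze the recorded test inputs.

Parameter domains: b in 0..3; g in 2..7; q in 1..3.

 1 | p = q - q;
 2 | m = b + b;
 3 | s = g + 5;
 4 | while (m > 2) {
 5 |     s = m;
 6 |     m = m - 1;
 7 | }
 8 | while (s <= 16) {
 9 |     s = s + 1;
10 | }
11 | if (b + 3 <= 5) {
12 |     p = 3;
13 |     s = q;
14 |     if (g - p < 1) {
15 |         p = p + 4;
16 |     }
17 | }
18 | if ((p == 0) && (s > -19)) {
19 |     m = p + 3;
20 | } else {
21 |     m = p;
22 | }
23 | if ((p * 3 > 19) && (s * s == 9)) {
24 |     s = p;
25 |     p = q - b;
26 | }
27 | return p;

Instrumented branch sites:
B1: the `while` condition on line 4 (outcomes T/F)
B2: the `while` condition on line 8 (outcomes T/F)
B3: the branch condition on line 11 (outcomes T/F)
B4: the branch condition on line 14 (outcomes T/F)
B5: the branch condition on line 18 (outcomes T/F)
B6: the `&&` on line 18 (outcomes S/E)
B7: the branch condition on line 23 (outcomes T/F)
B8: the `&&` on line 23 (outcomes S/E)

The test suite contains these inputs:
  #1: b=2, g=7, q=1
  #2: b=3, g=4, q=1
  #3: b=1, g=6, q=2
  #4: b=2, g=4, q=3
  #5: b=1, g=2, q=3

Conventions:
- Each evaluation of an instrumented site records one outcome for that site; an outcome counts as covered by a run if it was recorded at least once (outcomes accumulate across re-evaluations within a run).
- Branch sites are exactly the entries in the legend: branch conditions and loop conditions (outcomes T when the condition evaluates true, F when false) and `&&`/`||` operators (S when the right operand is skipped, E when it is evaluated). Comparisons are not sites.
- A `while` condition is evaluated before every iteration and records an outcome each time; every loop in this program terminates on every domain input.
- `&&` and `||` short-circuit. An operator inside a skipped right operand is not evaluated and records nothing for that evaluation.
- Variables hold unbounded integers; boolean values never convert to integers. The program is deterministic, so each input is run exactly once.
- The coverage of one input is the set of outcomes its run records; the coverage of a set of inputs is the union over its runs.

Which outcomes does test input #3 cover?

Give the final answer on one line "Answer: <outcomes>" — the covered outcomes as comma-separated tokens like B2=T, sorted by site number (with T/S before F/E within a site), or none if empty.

Tracing the run of input #3 (b=1, g=6, q=2):
  B1->F, B2->T, B2->T, B2->T, B2->T, B2->T, B2->T, B2->F, B3->T, B4->F
  B6->S, B5->F, B8->S, B7->F
deduplicating events, the covered set is: B1=F, B2=T, B2=F, B3=T, B4=F, B5=F, B6=S, B7=F, B8=S

Answer: B1=F, B2=T, B2=F, B3=T, B4=F, B5=F, B6=S, B7=F, B8=S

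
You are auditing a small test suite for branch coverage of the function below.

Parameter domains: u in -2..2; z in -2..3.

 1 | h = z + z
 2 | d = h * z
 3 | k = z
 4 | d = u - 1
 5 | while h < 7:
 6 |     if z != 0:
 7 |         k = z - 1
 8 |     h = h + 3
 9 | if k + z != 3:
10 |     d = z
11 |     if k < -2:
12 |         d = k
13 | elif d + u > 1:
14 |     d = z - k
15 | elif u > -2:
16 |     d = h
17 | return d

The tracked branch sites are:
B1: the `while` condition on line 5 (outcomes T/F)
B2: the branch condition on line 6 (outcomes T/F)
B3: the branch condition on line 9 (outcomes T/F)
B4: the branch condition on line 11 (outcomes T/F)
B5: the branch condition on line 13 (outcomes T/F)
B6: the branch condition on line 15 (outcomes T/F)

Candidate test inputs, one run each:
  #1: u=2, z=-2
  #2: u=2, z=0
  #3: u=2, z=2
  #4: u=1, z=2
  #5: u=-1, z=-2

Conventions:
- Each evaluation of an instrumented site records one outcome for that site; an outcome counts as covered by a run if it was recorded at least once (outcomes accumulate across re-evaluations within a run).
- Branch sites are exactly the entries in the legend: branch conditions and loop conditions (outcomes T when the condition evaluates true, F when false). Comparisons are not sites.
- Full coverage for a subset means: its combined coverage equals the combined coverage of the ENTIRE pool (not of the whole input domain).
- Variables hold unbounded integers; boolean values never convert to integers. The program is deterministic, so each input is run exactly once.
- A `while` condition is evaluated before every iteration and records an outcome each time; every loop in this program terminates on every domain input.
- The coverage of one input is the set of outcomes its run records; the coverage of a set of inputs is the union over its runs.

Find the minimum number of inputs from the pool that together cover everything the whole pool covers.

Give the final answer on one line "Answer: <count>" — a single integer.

input #1 (u=2, z=-2): events B1->T, B2->T, B1->T, B2->T, B1->T, B2->T, B1->T, B2->T, B1->F, B3->T, B4->T; covers B1=T, B1=F, B2=T, B3=T, B4=T
input #2 (u=2, z=0): events B1->T, B2->F, B1->T, B2->F, B1->T, B2->F, B1->F, B3->T, B4->F; covers B1=T, B1=F, B2=F, B3=T, B4=F
input #3 (u=2, z=2): events B1->T, B2->T, B1->F, B3->F, B5->T; covers B1=T, B1=F, B2=T, B3=F, B5=T
input #4 (u=1, z=2): events B1->T, B2->T, B1->F, B3->F, B5->F, B6->T; covers B1=T, B1=F, B2=T, B3=F, B5=F, B6=T
input #5 (u=-1, z=-2): events B1->T, B2->T, B1->T, B2->T, B1->T, B2->T, B1->T, B2->T, B1->F, B3->T, B4->T; covers B1=T, B1=F, B2=T, B3=T, B4=T
the full pool covers 11 outcomes: B1=T, B1=F, B2=T, B2=F, B3=T, B3=F, B4=T, B4=F, B5=T, B5=F, B6=T
no size-1 subset reaches all 11 outcomes (best union: 6/11)
no size-2 subset reaches all 11 outcomes (best union: 9/11)
no size-3 subset reaches all 11 outcomes (best union: 10/11)
the canonical winner is {1, 2, 3, 4}: size 4, full 11-outcome coverage, earliest index list among size-4 covers

Answer: 4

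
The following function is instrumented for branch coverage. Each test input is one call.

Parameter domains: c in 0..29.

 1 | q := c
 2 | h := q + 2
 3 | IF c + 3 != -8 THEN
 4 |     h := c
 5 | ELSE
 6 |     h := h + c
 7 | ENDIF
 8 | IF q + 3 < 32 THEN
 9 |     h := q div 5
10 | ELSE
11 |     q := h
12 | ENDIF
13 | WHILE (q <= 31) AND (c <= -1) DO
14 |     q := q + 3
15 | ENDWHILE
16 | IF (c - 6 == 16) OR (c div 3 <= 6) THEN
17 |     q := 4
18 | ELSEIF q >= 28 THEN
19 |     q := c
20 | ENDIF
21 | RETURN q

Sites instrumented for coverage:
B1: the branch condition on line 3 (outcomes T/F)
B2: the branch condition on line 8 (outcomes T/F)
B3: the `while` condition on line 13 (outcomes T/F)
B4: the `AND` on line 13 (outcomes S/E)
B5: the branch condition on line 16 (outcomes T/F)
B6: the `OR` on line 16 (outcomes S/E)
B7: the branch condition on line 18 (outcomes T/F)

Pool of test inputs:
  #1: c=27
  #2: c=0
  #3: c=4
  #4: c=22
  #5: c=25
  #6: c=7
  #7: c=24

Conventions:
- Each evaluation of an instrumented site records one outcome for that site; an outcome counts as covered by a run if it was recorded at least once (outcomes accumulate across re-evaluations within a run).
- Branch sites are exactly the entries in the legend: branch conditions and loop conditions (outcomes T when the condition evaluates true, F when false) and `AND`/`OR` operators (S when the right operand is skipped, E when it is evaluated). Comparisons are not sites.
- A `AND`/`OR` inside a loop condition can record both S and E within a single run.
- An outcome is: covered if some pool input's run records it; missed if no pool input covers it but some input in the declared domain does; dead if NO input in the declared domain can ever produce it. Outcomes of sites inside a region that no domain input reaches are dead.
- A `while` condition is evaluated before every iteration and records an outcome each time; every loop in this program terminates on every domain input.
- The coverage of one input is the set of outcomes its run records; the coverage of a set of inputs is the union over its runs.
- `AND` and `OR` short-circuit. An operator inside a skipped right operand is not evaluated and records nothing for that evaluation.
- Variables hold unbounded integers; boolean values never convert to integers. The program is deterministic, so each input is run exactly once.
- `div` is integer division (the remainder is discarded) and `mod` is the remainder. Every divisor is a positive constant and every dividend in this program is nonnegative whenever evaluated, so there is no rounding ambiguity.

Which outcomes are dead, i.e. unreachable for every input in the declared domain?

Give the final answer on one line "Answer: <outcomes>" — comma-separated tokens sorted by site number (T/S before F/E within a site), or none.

running all 30 domain inputs and tallying outcomes:
  B1=F: never recorded by any domain input -> dead
  B3=T: never recorded by any domain input -> dead
  B4=S: never recorded by any domain input -> dead
  reachable outcomes have witnesses, e.g. B1=T (e.g. c=0), B2=T (e.g. c=0), B2=F (e.g. c=29), B3=F (e.g. c=0)

Answer: B1=F, B3=T, B4=S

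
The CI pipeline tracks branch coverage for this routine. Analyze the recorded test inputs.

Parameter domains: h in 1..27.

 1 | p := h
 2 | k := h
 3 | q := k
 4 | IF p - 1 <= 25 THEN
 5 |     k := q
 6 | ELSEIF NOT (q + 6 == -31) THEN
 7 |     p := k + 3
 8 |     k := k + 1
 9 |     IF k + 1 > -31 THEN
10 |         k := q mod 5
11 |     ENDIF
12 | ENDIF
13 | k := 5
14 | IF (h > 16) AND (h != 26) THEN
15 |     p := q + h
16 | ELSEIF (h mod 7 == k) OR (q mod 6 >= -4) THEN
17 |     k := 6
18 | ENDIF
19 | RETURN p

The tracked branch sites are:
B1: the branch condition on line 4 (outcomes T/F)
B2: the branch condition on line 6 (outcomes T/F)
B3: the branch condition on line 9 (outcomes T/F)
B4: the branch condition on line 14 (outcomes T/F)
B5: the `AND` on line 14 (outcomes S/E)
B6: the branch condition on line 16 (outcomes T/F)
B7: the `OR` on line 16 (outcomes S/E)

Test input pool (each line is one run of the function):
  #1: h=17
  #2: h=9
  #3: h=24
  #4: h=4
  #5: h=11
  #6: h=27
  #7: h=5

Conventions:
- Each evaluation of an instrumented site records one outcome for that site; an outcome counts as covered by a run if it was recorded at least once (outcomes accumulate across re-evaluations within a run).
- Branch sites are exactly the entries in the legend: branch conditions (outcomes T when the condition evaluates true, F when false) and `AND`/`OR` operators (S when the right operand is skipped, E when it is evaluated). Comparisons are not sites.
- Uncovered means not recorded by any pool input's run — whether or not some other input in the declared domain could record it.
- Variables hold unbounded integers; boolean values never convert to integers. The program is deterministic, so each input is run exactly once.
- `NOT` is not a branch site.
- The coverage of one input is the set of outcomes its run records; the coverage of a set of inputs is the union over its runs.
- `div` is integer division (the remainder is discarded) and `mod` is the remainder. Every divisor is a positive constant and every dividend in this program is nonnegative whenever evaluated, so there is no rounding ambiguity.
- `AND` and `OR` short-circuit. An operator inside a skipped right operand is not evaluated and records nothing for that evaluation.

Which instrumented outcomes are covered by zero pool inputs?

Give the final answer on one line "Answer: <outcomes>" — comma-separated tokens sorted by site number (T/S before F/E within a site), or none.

input #1 (h=17): events B1->T, B5->E, B4->T; covers B1=T, B4=T, B5=E
input #2 (h=9): events B1->T, B5->S, B4->F, B7->E, B6->T; covers B1=T, B4=F, B5=S, B6=T, B7=E
input #3 (h=24): events B1->T, B5->E, B4->T; covers B1=T, B4=T, B5=E
input #4 (h=4): events B1->T, B5->S, B4->F, B7->E, B6->T; covers B1=T, B4=F, B5=S, B6=T, B7=E
input #5 (h=11): events B1->T, B5->S, B4->F, B7->E, B6->T; covers B1=T, B4=F, B5=S, B6=T, B7=E
input #6 (h=27): events B1->F, B2->T, B3->T, B5->E, B4->T; covers B1=F, B2=T, B3=T, B4=T, B5=E
input #7 (h=5): events B1->T, B5->S, B4->F, B7->S, B6->T; covers B1=T, B4=F, B5=S, B6=T, B7=S
union over the pool: B1=T, B1=F, B2=T, B3=T, B4=T, B4=F, B5=S, B5=E, B6=T, B7=S, B7=E
uncovered (3 of 14): B2=F, B3=F, B6=F

Answer: B2=F, B3=F, B6=F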